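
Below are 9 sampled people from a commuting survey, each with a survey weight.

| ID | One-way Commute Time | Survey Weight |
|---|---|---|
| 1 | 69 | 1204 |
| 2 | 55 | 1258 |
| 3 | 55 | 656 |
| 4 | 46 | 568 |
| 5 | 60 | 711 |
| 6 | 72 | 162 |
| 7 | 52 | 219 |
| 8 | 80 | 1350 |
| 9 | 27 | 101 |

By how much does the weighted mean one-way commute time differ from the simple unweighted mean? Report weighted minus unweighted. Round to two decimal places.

5.42

Unweighted sum = 69 + 55 + 55 + 46 + 60 + 72 + 52 + 80 + 27 = 516
Unweighted mean = 516 / 9 = 57.333333
Weighted sum = 69×1204 + 55×1258 + 55×656 + 46×568 + 60×711 + 72×162 + 52×219 + 80×1350 + 27×101
  = 390913
Sum of weights = 6229
Weighted mean = 390913 / 6229 = 62.756943
Difference (weighted minus unweighted) = 5.42361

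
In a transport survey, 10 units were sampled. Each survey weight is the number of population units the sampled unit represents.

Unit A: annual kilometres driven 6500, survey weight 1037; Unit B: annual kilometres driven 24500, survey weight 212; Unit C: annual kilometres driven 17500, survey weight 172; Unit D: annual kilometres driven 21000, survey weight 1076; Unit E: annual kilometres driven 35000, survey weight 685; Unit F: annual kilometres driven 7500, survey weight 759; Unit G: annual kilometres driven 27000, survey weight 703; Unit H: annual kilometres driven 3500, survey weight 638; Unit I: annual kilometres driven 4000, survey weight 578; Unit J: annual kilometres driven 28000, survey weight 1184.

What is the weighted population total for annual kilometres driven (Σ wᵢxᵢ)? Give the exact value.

Weighted total = 6500×1037 + 24500×212 + 17500×172 + 21000×1076 + 35000×685 + 7500×759 + 27000×703 + 3500×638 + 4000×578 + 28000×1184
  = 123886000

123886000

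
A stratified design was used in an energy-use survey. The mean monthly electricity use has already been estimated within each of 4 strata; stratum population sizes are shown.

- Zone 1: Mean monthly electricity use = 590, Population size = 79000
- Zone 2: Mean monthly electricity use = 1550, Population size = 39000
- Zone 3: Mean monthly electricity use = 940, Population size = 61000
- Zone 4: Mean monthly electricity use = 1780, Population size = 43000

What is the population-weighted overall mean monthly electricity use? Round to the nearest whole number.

1085

Σ Nₕ·x̄ₕ = 240940000
Σ Nₕ = 79000 + 39000 + 61000 + 43000 = 222000
Overall mean = 240940000 / 222000 = 1085.3153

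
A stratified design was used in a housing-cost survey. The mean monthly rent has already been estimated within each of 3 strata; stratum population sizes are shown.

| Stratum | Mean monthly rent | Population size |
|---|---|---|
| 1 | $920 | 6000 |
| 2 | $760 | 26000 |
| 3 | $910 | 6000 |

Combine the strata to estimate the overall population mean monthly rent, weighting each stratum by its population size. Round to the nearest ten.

Σ Nₕ·x̄ₕ = 30740000
Σ Nₕ = 38000
Overall mean = 30740000 / 38000 = 808.94737

810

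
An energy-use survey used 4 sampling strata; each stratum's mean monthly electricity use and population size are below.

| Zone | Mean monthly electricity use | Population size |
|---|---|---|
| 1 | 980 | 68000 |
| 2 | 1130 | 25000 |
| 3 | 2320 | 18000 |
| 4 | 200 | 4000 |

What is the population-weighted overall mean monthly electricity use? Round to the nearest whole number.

Σ Nₕ·x̄ₕ = 980×68000 + 1130×25000 + 2320×18000 + 200×4000
  = 66640000 + 28250000 + 41760000 + 800000 = 137450000
Σ Nₕ = 68000 + 25000 + 18000 + 4000 = 115000
Overall mean = 137450000 / 115000 = 1195.2174

1195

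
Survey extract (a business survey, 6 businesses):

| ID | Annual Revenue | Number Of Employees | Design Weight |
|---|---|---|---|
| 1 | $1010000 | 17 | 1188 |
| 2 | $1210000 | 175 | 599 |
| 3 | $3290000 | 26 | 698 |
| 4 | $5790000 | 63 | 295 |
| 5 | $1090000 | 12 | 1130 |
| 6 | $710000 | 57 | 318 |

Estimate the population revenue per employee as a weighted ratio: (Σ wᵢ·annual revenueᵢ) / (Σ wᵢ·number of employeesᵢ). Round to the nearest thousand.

38000

Σ wᵢ·y = 1010000×1188 + 1210000×599 + 3290000×698 + 5790000×295 + 1090000×1130 + 710000×318
  = 7386620000
Σ wᵢ·x = 193440
Ratio = 7386620000 / 193440 = 38185.587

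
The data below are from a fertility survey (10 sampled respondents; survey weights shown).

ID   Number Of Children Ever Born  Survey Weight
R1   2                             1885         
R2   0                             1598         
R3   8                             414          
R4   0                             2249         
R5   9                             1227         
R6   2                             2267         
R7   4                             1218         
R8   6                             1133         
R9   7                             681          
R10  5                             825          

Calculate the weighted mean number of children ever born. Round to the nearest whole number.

Weighted sum = 43221
Sum of weights = 1885 + 1598 + 414 + 2249 + 1227 + 2267 + 1218 + 1133 + 681 + 825 = 13497
Weighted mean = 43221 / 13497 = 3.2022672

3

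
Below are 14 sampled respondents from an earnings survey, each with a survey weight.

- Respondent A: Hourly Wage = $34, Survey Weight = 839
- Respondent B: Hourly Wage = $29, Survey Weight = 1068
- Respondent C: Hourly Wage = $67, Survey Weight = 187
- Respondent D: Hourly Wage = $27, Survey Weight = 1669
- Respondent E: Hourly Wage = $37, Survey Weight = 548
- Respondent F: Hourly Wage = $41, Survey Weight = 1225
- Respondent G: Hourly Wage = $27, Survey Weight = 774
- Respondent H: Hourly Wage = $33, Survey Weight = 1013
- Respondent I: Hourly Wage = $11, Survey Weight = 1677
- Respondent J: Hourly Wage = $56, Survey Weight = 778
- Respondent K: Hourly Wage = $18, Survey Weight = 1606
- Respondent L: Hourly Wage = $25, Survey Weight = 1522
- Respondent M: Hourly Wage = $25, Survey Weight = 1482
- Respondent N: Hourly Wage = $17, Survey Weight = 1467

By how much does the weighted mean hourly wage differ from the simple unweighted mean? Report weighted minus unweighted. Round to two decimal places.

-4.63

Unweighted sum = 447
Unweighted mean = 447 / 14 = 31.928571
Weighted sum = 432880
Sum of weights = 15855
Weighted mean = 432880 / 15855 = 27.302428
Difference (weighted minus unweighted) = -4.6261432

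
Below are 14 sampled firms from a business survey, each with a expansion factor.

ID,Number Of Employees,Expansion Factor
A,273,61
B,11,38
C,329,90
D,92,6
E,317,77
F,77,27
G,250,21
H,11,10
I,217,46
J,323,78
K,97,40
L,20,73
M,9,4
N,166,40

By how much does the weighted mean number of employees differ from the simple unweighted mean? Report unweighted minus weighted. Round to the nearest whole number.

-50

Unweighted sum = 2192
Unweighted mean = 2192 / 14 = 156.57143
Weighted sum = 126273
Sum of weights = 611
Weighted mean = 126273 / 611 = 206.66612
Difference (unweighted minus weighted) = -50.094693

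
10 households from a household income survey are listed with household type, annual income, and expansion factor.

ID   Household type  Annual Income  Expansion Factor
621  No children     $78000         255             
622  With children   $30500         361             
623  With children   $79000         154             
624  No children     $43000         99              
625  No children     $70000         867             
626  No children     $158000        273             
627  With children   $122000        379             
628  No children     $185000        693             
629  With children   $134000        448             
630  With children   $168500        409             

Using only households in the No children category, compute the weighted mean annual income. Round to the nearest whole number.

No children rows: 621, 624, 625, 626, 628
Weighted sum = 78000×255 + 43000×99 + 70000×867 + 158000×273 + 185000×693
  = 19890000 + 4257000 + 60690000 + 43134000 + 128205000 = 256176000
Sum of weights = 255 + 99 + 867 + 273 + 693 = 2187
Weighted mean = 256176000 / 2187 = 117135.8

117136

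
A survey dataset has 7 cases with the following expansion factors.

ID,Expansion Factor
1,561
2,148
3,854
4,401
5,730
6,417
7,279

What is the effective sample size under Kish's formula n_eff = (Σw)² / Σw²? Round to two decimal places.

Σ wᵢ = 3390
Σ wᵢ² = 314721 + 21904 + 729316 + 160801 + 532900 + 173889 + 77841 = 2011372
n_eff = 3390² / 2011372 = 11492100 / 2011372 = 5.7135627

5.71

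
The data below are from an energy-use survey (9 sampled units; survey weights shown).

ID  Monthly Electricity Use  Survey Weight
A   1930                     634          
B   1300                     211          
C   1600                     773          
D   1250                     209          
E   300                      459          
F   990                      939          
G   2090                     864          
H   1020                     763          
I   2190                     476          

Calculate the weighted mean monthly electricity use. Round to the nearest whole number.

1443

Weighted sum = 1930×634 + 1300×211 + 1600×773 + 1250×209 + 300×459 + 990×939 + 2090×864 + 1020×763 + 2190×476
  = 1223620 + 274300 + 1236800 + 261250 + 137700 + 929610 + 1805760 + 778260 + 1042440 = 7689740
Sum of weights = 634 + 211 + 773 + 209 + 459 + 939 + 864 + 763 + 476 = 5328
Weighted mean = 7689740 / 5328 = 1443.2695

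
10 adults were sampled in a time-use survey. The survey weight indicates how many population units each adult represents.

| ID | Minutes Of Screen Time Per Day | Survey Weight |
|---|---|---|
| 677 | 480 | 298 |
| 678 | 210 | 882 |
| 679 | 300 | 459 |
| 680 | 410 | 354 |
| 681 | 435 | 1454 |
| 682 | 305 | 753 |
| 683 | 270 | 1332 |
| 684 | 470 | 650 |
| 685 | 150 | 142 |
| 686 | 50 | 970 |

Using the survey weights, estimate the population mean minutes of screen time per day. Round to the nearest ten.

300

Weighted sum = 480×298 + 210×882 + 300×459 + 410×354 + 435×1454 + 305×753 + 270×1332 + 470×650 + 150×142 + 50×970
  = 143040 + 185220 + 137700 + 145140 + 632490 + 229665 + 359640 + 305500 + 21300 + 48500 = 2208195
Sum of weights = 298 + 882 + 459 + 354 + 1454 + 753 + 1332 + 650 + 142 + 970 = 7294
Weighted mean = 2208195 / 7294 = 302.74129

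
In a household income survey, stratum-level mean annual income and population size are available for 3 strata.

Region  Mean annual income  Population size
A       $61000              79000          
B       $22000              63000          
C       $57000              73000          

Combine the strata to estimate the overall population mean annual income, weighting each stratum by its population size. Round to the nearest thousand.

48000

Σ Nₕ·x̄ₕ = 61000×79000 + 22000×63000 + 57000×73000
  = 10366000000
Σ Nₕ = 79000 + 63000 + 73000 = 215000
Overall mean = 10366000000 / 215000 = 48213.953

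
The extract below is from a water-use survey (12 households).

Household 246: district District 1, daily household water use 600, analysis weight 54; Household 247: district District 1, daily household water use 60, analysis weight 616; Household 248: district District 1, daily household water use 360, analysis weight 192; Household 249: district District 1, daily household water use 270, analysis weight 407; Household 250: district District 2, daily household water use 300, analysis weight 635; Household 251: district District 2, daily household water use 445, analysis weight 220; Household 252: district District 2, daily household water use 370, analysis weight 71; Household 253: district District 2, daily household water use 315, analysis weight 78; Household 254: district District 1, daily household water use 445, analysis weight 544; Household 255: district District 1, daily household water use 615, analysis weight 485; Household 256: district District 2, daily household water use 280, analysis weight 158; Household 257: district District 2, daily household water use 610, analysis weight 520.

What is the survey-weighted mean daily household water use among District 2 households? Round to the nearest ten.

420

District 2 rows: 250, 251, 252, 253, 256, 257
Weighted sum = 300×635 + 445×220 + 370×71 + 315×78 + 280×158 + 610×520
  = 190500 + 97900 + 26270 + 24570 + 44240 + 317200 = 700680
Sum of weights = 1682
Weighted mean = 700680 / 1682 = 416.57551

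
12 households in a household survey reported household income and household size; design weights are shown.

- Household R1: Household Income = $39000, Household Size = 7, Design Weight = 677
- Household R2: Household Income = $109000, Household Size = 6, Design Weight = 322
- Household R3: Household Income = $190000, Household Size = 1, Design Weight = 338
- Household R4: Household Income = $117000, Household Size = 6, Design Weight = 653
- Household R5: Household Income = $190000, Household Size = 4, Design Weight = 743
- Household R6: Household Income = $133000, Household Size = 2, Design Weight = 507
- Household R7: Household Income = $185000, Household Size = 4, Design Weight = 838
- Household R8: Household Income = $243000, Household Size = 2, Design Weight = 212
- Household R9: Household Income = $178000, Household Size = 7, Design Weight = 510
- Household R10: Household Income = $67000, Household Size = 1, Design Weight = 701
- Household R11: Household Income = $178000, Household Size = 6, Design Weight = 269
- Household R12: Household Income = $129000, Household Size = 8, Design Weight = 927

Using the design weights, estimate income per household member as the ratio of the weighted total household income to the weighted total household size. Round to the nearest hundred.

Σ wᵢ·y = 39000×677 + 109000×322 + 190000×338 + 117000×653 + 190000×743 + 133000×507 + 185000×838 + 243000×212 + 178000×510 + 67000×701 + 178000×269 + 129000×927
  = 922481000
Σ wᵢ·x = 7×677 + 6×322 + 1×338 + 6×653 + 4×743 + 2×507 + 4×838 + 2×212 + 7×510 + 1×701 + 6×269 + 8×927
  = 31990
Ratio = 922481000 / 31990 = 28836.543

28800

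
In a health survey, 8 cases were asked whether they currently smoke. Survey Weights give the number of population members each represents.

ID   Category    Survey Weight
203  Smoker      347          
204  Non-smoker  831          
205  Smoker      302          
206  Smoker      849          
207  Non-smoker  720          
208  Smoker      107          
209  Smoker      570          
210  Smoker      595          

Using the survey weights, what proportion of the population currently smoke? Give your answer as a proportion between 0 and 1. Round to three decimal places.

0.641

Sum of weights for 'Smoker' = 347 + 302 + 849 + 107 + 570 + 595 = 2770
Total weight = 347 + 831 + 302 + 849 + 720 + 107 + 570 + 595 = 4321
Weighted proportion = 2770 / 4321 = 0.64105531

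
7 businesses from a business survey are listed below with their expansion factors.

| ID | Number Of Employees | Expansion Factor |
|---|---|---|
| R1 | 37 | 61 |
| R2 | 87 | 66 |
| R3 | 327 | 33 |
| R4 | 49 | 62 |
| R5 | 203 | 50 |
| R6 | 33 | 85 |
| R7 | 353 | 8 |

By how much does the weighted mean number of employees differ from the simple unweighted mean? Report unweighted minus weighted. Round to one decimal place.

52.5

Unweighted sum = 37 + 87 + 327 + 49 + 203 + 33 + 353 = 1089
Unweighted mean = 1089 / 7 = 155.57143
Weighted sum = 37×61 + 87×66 + 327×33 + 49×62 + 203×50 + 33×85 + 353×8
  = 2257 + 5742 + 10791 + 3038 + 10150 + 2805 + 2824 = 37607
Sum of weights = 61 + 66 + 33 + 62 + 50 + 85 + 8 = 365
Weighted mean = 37607 / 365 = 103.03288
Difference (unweighted minus weighted) = 52.538552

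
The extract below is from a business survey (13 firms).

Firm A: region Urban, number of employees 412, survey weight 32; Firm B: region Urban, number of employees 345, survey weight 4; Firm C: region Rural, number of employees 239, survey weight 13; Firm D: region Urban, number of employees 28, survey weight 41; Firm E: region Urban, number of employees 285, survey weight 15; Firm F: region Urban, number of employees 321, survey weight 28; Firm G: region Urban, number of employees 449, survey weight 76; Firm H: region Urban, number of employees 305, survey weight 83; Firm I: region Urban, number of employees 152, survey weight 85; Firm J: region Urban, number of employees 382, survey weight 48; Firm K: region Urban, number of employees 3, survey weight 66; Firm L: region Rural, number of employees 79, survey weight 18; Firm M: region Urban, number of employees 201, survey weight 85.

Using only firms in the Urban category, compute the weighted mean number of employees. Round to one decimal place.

243.3

Urban rows: A, B, D, E, F, G, H, I, J, K, M
Weighted sum = 412×32 + 345×4 + 28×41 + 285×15 + 321×28 + 449×76 + 305×83 + 152×85 + 382×48 + 3×66 + 201×85
  = 13184 + 1380 + 1148 + 4275 + 8988 + 34124 + 25315 + 12920 + 18336 + 198 + 17085 = 136953
Sum of weights = 32 + 4 + 41 + 15 + 28 + 76 + 83 + 85 + 48 + 66 + 85 = 563
Weighted mean = 136953 / 563 = 243.25577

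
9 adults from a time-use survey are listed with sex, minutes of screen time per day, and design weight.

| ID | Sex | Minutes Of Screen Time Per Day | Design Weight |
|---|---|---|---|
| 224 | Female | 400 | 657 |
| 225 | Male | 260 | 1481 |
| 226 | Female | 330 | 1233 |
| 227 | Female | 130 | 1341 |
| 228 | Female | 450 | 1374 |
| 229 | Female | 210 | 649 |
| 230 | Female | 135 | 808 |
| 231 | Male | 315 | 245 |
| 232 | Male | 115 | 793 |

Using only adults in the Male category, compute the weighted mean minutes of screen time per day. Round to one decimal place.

Male rows: 225, 231, 232
Weighted sum = 260×1481 + 315×245 + 115×793
  = 385060 + 77175 + 91195 = 553430
Sum of weights = 1481 + 245 + 793 = 2519
Weighted mean = 553430 / 2519 = 219.70226

219.7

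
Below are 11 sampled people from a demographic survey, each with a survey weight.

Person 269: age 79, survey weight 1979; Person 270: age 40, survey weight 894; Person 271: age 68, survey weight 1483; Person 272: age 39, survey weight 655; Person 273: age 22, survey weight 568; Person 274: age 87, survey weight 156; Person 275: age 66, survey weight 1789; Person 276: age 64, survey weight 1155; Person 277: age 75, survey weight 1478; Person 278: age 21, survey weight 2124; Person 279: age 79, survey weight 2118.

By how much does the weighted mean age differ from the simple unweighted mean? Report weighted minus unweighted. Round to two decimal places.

1.50

Unweighted sum = 79 + 40 + 68 + 39 + 22 + 87 + 66 + 64 + 75 + 21 + 79 = 640
Unweighted mean = 640 / 11 = 58.181818
Weighted sum = 79×1979 + 40×894 + 68×1483 + 39×655 + 22×568 + 87×156 + 66×1789 + 64×1155 + 75×1478 + 21×2124 + 79×2118
  = 156341 + 35760 + 100844 + 25545 + 12496 + 13572 + 118074 + 73920 + 110850 + 44604 + 167322 = 859328
Sum of weights = 1979 + 894 + 1483 + 655 + 568 + 156 + 1789 + 1155 + 1478 + 2124 + 2118 = 14399
Weighted mean = 859328 / 14399 = 59.6797
Difference (weighted minus unweighted) = 1.4978818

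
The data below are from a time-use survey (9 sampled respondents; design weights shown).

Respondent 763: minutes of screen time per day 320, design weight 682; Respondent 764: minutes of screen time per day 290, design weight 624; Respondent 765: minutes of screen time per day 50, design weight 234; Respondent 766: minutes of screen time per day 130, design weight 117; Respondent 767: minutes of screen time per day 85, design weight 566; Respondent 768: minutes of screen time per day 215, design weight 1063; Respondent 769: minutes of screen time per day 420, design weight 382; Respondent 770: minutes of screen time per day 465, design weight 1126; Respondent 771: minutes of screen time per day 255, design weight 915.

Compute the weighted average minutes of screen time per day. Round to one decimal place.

283.8

Weighted sum = 320×682 + 290×624 + 50×234 + 130×117 + 85×566 + 215×1063 + 420×382 + 465×1126 + 255×915
  = 218240 + 180960 + 11700 + 15210 + 48110 + 228545 + 160440 + 523590 + 233325 = 1620120
Sum of weights = 682 + 624 + 234 + 117 + 566 + 1063 + 382 + 1126 + 915 = 5709
Weighted mean = 1620120 / 5709 = 283.7835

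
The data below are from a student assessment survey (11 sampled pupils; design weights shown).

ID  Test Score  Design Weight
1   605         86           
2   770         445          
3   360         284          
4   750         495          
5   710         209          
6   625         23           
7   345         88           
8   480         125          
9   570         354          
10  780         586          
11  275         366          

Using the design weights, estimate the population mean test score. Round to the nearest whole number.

Weighted sum = 605×86 + 770×445 + 360×284 + 750×495 + 710×209 + 625×23 + 345×88 + 480×125 + 570×354 + 780×586 + 275×366
  = 52030 + 342650 + 102240 + 371250 + 148390 + 14375 + 30360 + 60000 + 201780 + 457080 + 100650 = 1880805
Sum of weights = 86 + 445 + 284 + 495 + 209 + 23 + 88 + 125 + 354 + 586 + 366 = 3061
Weighted mean = 1880805 / 3061 = 614.44136

614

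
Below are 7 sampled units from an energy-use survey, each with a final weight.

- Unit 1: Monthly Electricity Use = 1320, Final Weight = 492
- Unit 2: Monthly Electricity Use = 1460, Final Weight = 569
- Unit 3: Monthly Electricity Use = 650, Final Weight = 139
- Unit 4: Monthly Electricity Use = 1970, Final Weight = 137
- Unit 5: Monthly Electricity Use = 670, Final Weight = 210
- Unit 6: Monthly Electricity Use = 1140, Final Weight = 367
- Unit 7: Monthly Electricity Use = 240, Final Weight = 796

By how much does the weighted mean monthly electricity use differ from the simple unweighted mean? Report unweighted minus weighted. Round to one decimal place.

Unweighted sum = 1320 + 1460 + 650 + 1970 + 670 + 1140 + 240 = 7450
Unweighted mean = 7450 / 7 = 1064.2857
Weighted sum = 2590540
Sum of weights = 492 + 569 + 139 + 137 + 210 + 367 + 796 = 2710
Weighted mean = 2590540 / 2710 = 955.91882
Difference (unweighted minus weighted) = 108.3669

108.4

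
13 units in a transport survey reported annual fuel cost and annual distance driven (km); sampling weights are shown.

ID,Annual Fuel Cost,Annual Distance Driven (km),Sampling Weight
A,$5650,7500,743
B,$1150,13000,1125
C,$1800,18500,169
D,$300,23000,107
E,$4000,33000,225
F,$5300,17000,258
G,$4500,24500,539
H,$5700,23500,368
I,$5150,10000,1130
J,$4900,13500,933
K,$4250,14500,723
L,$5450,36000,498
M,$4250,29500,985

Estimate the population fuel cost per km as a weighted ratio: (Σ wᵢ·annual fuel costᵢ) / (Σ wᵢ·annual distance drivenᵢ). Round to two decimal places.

0.23

Σ wᵢ·y = 32982800
Σ wᵢ·x = 140814000
Ratio = 32982800 / 140814000 = 0.23422955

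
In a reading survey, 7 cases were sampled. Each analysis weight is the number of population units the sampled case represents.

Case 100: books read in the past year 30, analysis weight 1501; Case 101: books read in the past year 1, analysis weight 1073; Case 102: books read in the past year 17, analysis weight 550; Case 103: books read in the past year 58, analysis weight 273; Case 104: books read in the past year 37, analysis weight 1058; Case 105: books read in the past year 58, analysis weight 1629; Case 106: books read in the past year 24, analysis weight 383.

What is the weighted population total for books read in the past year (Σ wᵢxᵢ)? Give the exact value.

214107

Weighted total = 30×1501 + 1×1073 + 17×550 + 58×273 + 37×1058 + 58×1629 + 24×383
  = 45030 + 1073 + 9350 + 15834 + 39146 + 94482 + 9192 = 214107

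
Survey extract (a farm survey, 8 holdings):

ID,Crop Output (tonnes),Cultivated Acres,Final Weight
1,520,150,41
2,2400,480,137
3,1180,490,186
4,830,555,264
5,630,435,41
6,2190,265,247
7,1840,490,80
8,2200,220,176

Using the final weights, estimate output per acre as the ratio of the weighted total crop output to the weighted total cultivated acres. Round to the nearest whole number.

4

Σ wᵢ·y = 520×41 + 2400×137 + 1180×186 + 830×264 + 630×41 + 2190×247 + 1840×80 + 2200×176
  = 21320 + 328800 + 219480 + 219120 + 25830 + 540930 + 147200 + 387200 = 1889880
Σ wᵢ·x = 150×41 + 480×137 + 490×186 + 555×264 + 435×41 + 265×247 + 490×80 + 220×176
  = 6150 + 65760 + 91140 + 146520 + 17835 + 65455 + 39200 + 38720 = 470780
Ratio = 1889880 / 470780 = 4.0143591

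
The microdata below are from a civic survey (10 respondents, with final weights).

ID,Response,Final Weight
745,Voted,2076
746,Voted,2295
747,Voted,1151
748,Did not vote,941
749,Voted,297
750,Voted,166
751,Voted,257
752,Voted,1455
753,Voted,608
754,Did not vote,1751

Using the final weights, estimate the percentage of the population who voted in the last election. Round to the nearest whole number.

Sum of weights for 'Voted' = 2076 + 2295 + 1151 + 297 + 166 + 257 + 1455 + 608 = 8305
Total weight = 10997
Weighted proportion = 8305 / 10997 = 0.75520597 → 75.520597%

76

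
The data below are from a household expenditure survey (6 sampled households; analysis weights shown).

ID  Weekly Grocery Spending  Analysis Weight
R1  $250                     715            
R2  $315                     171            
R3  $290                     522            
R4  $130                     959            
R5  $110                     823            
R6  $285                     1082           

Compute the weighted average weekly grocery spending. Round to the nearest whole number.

Weighted sum = 250×715 + 315×171 + 290×522 + 130×959 + 110×823 + 285×1082
  = 907565
Sum of weights = 4272
Weighted mean = 907565 / 4272 = 212.44499

212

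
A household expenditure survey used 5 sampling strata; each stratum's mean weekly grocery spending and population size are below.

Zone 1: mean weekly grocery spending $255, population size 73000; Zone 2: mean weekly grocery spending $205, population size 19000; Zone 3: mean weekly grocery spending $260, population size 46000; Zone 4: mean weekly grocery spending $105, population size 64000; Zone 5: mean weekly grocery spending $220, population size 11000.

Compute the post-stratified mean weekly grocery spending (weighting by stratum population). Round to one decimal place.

204.7

Σ Nₕ·x̄ₕ = 255×73000 + 205×19000 + 260×46000 + 105×64000 + 220×11000
  = 43610000
Σ Nₕ = 73000 + 19000 + 46000 + 64000 + 11000 = 213000
Overall mean = 43610000 / 213000 = 204.74178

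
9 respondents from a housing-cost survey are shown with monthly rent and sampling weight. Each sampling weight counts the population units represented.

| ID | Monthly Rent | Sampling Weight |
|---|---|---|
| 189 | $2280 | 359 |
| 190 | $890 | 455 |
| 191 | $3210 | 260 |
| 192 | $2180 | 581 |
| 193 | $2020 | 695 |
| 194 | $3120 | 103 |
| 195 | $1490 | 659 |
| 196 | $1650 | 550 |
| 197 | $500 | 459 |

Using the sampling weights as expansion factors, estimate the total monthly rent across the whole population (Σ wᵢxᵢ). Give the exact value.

Weighted total = 2280×359 + 890×455 + 3210×260 + 2180×581 + 2020×695 + 3120×103 + 1490×659 + 1650×550 + 500×459
  = 7168820

7168820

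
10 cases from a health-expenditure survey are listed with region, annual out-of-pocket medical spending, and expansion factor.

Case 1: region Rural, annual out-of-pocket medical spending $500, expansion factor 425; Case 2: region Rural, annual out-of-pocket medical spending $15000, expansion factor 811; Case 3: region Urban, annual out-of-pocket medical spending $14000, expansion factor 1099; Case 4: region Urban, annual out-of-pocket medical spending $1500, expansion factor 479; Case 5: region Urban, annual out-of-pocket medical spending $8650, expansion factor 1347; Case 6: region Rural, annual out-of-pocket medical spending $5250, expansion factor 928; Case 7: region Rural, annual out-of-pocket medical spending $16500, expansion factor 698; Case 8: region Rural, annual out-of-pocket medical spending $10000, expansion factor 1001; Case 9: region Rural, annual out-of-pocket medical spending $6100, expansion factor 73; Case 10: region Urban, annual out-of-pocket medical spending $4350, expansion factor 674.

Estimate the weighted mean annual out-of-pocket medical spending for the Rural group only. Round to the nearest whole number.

9965

Rural rows: 1, 2, 6, 7, 8, 9
Weighted sum = 39221800
Sum of weights = 425 + 811 + 928 + 698 + 1001 + 73 = 3936
Weighted mean = 39221800 / 3936 = 9964.8882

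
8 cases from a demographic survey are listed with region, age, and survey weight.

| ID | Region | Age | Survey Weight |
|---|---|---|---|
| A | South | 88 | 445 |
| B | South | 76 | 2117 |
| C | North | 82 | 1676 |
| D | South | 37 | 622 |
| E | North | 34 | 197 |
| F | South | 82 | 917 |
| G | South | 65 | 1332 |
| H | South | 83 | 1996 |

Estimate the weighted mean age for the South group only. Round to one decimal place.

South rows: A, B, D, F, G, H
Weighted sum = 88×445 + 76×2117 + 37×622 + 82×917 + 65×1332 + 83×1996
  = 550508
Sum of weights = 7429
Weighted mean = 550508 / 7429 = 74.102571

74.1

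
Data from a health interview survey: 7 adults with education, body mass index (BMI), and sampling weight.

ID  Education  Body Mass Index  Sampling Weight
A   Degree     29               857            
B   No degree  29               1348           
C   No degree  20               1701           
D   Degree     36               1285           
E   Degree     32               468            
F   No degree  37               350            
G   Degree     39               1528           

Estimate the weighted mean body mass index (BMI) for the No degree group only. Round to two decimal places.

25.32

No degree rows: B, C, F
Weighted sum = 29×1348 + 20×1701 + 37×350
  = 86062
Sum of weights = 1348 + 1701 + 350 = 3399
Weighted mean = 86062 / 3399 = 25.3198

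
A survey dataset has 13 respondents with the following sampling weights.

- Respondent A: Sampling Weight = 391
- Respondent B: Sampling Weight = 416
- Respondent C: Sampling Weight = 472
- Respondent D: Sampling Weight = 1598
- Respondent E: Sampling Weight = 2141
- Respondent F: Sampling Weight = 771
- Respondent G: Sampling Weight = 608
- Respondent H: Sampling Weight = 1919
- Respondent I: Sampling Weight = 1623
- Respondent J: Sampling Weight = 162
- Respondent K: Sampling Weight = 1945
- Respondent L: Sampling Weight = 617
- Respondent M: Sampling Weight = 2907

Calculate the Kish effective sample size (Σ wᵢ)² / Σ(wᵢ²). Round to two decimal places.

Σ wᵢ = 15570
Σ wᵢ² = 27607608
n_eff = 15570² / 27607608 = 242424900 / 27607608 = 8.7810903

8.78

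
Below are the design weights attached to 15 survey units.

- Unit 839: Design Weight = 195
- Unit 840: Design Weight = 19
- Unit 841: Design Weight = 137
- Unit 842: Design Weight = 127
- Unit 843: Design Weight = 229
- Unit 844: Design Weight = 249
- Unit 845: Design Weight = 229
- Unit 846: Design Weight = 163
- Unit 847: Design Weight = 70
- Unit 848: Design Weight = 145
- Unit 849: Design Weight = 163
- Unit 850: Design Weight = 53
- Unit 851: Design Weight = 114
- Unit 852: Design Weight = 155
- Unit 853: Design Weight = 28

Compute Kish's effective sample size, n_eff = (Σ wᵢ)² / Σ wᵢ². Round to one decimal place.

Σ wᵢ = 2076
Σ wᵢ² = 359844
n_eff = 2076² / 359844 = 4309776 / 359844 = 11.97679

12.0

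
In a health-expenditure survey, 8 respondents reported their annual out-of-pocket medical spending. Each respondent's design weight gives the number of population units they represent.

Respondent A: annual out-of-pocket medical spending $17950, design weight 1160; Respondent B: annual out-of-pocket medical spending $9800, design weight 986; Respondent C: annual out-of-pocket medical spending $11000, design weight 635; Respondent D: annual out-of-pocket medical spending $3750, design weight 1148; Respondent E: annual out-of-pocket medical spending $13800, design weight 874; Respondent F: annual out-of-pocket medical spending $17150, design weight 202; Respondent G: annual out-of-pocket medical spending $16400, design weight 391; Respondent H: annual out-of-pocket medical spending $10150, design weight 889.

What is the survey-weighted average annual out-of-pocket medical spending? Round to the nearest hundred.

Weighted sum = 17950×1160 + 9800×986 + 11000×635 + 3750×1148 + 13800×874 + 17150×202 + 16400×391 + 10150×889
  = 20822000 + 9662800 + 6985000 + 4305000 + 12061200 + 3464300 + 6412400 + 9023350 = 72736050
Sum of weights = 1160 + 986 + 635 + 1148 + 874 + 202 + 391 + 889 = 6285
Weighted mean = 72736050 / 6285 = 11572.959

11600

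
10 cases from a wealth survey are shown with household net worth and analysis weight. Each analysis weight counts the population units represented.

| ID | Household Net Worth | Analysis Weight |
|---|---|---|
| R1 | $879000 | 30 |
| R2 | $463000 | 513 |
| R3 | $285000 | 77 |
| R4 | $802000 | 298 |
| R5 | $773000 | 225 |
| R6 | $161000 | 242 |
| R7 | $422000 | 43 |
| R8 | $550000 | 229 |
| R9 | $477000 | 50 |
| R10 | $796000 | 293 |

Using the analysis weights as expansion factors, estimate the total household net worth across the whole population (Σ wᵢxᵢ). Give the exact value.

1138891000

Weighted total = 879000×30 + 463000×513 + 285000×77 + 802000×298 + 773000×225 + 161000×242 + 422000×43 + 550000×229 + 477000×50 + 796000×293
  = 26370000 + 237519000 + 21945000 + 238996000 + 173925000 + 38962000 + 18146000 + 125950000 + 23850000 + 233228000 = 1138891000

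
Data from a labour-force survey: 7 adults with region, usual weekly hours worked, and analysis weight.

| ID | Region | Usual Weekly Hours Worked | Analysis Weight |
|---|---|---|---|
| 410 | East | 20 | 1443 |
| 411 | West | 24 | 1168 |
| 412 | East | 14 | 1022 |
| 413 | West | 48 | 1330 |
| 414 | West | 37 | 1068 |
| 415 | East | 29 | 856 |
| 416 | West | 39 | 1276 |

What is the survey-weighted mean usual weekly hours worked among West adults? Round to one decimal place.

37.4

West rows: 411, 413, 414, 416
Weighted sum = 24×1168 + 48×1330 + 37×1068 + 39×1276
  = 28032 + 63840 + 39516 + 49764 = 181152
Sum of weights = 1168 + 1330 + 1068 + 1276 = 4842
Weighted mean = 181152 / 4842 = 37.412639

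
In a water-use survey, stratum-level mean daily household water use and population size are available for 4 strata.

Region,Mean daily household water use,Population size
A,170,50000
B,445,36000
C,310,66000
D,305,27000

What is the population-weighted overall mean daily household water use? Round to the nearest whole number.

Σ Nₕ·x̄ₕ = 170×50000 + 445×36000 + 310×66000 + 305×27000
  = 8500000 + 16020000 + 20460000 + 8235000 = 53215000
Σ Nₕ = 50000 + 36000 + 66000 + 27000 = 179000
Overall mean = 53215000 / 179000 = 297.2905

297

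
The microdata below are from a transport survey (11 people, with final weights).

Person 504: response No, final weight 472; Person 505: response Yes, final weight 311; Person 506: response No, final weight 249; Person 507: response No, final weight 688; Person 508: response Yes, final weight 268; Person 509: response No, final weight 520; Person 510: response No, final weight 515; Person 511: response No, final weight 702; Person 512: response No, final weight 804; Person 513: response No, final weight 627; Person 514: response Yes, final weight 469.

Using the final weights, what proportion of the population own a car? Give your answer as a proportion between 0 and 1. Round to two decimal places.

0.19

Sum of weights for 'Yes' = 311 + 268 + 469 = 1048
Total weight = 5625
Weighted proportion = 1048 / 5625 = 0.18631111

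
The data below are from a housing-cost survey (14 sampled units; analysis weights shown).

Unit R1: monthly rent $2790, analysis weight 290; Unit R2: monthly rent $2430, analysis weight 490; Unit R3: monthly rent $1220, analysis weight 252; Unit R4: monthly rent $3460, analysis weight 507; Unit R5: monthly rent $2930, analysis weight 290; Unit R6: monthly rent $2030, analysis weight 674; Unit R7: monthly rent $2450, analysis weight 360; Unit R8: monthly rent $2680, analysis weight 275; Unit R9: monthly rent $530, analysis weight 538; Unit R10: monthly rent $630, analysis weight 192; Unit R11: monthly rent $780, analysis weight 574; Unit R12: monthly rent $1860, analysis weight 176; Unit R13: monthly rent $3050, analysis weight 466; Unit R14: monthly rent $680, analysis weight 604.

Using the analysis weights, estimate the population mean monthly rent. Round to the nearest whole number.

Weighted sum = 10911580
Sum of weights = 5688
Weighted mean = 10911580 / 5688 = 1918.3509

1918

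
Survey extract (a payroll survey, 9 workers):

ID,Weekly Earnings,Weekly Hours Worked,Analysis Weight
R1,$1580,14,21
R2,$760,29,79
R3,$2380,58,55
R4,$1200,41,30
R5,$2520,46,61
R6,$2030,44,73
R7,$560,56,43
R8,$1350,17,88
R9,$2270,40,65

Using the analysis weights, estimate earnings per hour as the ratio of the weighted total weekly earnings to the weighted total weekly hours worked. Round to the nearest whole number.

Σ wᵢ·y = 1580×21 + 760×79 + 2380×55 + 1200×30 + 2520×61 + 2030×73 + 560×43 + 1350×88 + 2270×65
  = 33180 + 60040 + 130900 + 36000 + 153720 + 148190 + 24080 + 118800 + 147550 = 852460
Σ wᵢ·x = 14×21 + 29×79 + 58×55 + 41×30 + 46×61 + 44×73 + 56×43 + 17×88 + 40×65
  = 294 + 2291 + 3190 + 1230 + 2806 + 3212 + 2408 + 1496 + 2600 = 19527
Ratio = 852460 / 19527 = 43.655451

44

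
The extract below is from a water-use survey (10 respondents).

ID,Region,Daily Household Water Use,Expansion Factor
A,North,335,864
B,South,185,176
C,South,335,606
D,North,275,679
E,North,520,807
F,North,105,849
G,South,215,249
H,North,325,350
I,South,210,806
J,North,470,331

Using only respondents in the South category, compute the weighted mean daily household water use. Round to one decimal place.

249.5

South rows: B, C, G, I
Weighted sum = 185×176 + 335×606 + 215×249 + 210×806
  = 32560 + 203010 + 53535 + 169260 = 458365
Sum of weights = 176 + 606 + 249 + 806 = 1837
Weighted mean = 458365 / 1837 = 249.51824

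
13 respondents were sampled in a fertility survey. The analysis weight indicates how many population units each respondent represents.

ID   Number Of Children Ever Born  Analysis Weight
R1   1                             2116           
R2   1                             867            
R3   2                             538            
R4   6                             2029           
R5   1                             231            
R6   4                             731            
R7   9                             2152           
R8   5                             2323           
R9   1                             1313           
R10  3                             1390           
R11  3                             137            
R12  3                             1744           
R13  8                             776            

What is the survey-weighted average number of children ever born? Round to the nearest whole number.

4

Weighted sum = 67705
Sum of weights = 16347
Weighted mean = 67705 / 16347 = 4.1417385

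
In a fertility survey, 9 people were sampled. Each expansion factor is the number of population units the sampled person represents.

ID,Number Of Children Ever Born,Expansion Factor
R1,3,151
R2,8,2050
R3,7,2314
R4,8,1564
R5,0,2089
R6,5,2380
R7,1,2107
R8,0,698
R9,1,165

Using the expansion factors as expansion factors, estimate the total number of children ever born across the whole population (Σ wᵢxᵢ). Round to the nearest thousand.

Weighted total = 3×151 + 8×2050 + 7×2314 + 8×1564 + 0×2089 + 5×2380 + 1×2107 + 0×698 + 1×165
  = 59735

60000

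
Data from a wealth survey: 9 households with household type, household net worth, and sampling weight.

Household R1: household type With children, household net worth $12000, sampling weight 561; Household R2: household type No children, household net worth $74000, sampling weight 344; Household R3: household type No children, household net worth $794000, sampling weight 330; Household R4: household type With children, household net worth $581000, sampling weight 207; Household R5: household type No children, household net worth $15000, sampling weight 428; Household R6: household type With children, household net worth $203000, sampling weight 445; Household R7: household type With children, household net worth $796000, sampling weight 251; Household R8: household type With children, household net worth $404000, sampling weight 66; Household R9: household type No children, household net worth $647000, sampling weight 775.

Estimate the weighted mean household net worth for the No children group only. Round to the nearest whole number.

423719

No children rows: R2, R3, R5, R9
Weighted sum = 795321000
Sum of weights = 344 + 330 + 428 + 775 = 1877
Weighted mean = 795321000 / 1877 = 423719.23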